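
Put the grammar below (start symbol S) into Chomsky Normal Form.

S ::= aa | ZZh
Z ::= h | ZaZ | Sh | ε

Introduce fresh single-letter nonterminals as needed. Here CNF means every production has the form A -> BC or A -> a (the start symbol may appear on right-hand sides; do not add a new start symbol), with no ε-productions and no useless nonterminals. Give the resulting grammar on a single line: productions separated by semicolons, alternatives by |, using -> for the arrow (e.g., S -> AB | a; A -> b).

S -> h | BB | ZA | ZC; A -> h; B -> a; C -> ZA; D -> BZ; Z -> a | h | BZ | SA | ZB | ZD

Nullable: {Z}; after ε-elimination: S -> h | Zh | aa | ZZh; Z -> a | h | Sh | Za | aZ | ZaZ.
No unit productions to eliminate.
TERM: introduce B -> a, A -> h and substitute in every rule of length ≥2.
BIN: S -> ZZA becomes S -> ZC, C -> ZA; Z -> ZBZ becomes Z -> ZD, D -> BZ.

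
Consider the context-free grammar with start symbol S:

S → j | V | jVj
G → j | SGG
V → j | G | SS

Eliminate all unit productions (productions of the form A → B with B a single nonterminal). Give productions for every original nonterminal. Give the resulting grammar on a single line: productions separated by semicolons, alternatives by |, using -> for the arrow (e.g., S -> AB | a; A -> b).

Unit productions: S->V, V->G.
Unit pairs (A ⇒* B via units): (S,G), (S,V), (V,G).
S: inherits non-unit rules of {G, S, V} → SGG | SS | j | jVj.
G: inherits non-unit rules of {G} → SGG | j.
V: inherits non-unit rules of {G, V} → SGG | SS | j.

S -> j | SS | SGG | jVj; G -> j | SGG; V -> j | SS | SGG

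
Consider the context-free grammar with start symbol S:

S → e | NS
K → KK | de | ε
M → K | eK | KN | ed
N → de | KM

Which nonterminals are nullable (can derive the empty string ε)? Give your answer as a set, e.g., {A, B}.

Directly nullable (have an ε-rule): {K}.
M is nullable via M -> K (every symbol on the right is already known nullable).
N is nullable via N -> KM (every symbol on the right is already known nullable).
Not nullable: S — each has a terminal in every rule's right-hand side or depends on a non-nullable symbol.

{K, M, N}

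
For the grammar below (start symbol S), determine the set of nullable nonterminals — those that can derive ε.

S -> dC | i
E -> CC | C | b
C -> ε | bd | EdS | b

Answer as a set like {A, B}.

Directly nullable (have an ε-rule): {C}.
E is nullable via E -> C (every symbol on the right is already known nullable).
Not nullable: S — each has a terminal in every rule's right-hand side or depends on a non-nullable symbol.

{C, E}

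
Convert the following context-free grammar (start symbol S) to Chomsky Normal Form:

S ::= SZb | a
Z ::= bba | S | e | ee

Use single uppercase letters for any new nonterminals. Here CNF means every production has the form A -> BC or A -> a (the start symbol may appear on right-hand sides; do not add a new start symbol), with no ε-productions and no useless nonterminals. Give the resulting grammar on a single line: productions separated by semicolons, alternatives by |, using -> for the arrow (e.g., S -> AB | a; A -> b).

No ε-productions.
After unit-elimination: S -> a | SZb; Z -> a | e | ee | SZb | bba.
TERM: introduce B -> a, A -> b, C -> e and substitute in every rule of length ≥2.
BIN: S -> SZA becomes S -> SD, D -> ZA; Z -> AAB becomes Z -> AE, E -> AB; Z -> SZA becomes Z -> SF, F -> ZA.

S -> a | SD; A -> b; B -> a; C -> e; D -> ZA; E -> AB; F -> ZA; Z -> a | e | AE | CC | SF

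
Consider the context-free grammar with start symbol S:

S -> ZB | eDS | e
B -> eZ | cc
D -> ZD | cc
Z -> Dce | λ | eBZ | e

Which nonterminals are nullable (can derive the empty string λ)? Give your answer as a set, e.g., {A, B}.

Directly nullable (have an ε-rule): {Z}.
Not nullable: B, D, S — each has a terminal in every rule's right-hand side or depends on a non-nullable symbol.

{Z}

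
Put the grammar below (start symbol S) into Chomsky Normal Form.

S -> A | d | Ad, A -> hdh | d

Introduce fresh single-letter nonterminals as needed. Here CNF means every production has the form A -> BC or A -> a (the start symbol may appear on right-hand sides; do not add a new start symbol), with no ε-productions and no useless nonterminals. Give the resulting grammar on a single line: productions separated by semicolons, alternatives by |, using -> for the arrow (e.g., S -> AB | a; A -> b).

S -> d | AC | BE; A -> d | BD; B -> h; C -> d; D -> CB; E -> CB

No ε-productions.
After unit-elimination: S -> d | Ad | hdh; A -> d | hdh.
TERM: introduce C -> d, B -> h and substitute in every rule of length ≥2.
BIN: A -> BCB becomes A -> BD, D -> CB; S -> BCB becomes S -> BE, E -> CB.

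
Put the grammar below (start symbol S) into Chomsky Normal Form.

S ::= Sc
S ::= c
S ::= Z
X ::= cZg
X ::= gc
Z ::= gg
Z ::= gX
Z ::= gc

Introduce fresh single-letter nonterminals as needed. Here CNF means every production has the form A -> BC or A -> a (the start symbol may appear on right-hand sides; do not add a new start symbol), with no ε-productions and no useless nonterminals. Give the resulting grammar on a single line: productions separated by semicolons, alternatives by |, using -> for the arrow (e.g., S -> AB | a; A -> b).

S -> c | BA | BB | BX | SA; A -> c; B -> g; C -> ZB; X -> AC | BA; Z -> BA | BB | BX

No ε-productions.
After unit-elimination: S -> c | Sc | gX | gc | gg; X -> gc | cZg; Z -> gX | gc | gg.
TERM: introduce A -> c, B -> g and substitute in every rule of length ≥2.
BIN: X -> AZB becomes X -> AC, C -> ZB.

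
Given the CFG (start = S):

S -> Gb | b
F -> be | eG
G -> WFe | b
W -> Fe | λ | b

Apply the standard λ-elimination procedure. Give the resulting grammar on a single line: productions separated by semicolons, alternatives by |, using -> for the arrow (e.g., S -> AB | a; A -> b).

S -> b | Gb; F -> be | eG; G -> b | Fe | WFe; W -> b | Fe

Nullable set: {W}.
G -> WFe: W nullable, giving Fe | WFe.
Drop W -> λ.
Unchanged (no nullable symbols): S -> Gb; S -> b; F -> be; F -> eG; G -> b; W -> Fe; W -> b.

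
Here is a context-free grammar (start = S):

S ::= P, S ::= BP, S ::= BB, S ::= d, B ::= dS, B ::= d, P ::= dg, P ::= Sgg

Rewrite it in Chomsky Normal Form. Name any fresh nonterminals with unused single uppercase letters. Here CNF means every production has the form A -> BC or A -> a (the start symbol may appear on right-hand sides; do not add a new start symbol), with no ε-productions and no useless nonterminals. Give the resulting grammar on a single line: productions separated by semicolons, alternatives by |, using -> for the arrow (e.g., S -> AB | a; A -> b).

No ε-productions.
After unit-elimination: S -> d | BB | BP | dg | Sgg; B -> d | dS; P -> dg | Sgg.
TERM: introduce A -> d, C -> g and substitute in every rule of length ≥2.
BIN: P -> SCC becomes P -> SD, D -> CC; S -> SCC becomes S -> SE, E -> CC.

S -> d | AC | BB | BP | SE; A -> d; B -> d | AS; C -> g; D -> CC; E -> CC; P -> AC | SD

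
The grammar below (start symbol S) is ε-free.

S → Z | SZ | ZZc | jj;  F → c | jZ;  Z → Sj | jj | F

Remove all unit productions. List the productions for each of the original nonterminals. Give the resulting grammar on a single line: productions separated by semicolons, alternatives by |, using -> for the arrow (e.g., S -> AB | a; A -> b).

Unit productions: S->Z, Z->F.
Unit pairs (A ⇒* B via units): (S,F), (S,Z), (Z,F).
S: inherits non-unit rules of {F, S, Z} → SZ | Sj | ZZc | c | jZ | jj.
F: inherits non-unit rules of {F} → c | jZ.
Z: inherits non-unit rules of {F, Z} → Sj | c | jZ | jj.

S -> c | SZ | Sj | jZ | jj | ZZc; F -> c | jZ; Z -> c | Sj | jZ | jj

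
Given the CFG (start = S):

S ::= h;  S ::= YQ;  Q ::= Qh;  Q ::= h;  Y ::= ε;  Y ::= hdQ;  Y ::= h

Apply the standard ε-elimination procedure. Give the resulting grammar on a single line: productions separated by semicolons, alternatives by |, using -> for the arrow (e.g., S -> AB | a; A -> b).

S -> Q | h | YQ; Q -> h | Qh; Y -> h | hdQ

Nullable set: {Y}.
S -> YQ: Y nullable, giving Q | YQ.
Drop Y -> ε.
Unchanged (no nullable symbols): S -> h; Q -> Qh; Q -> h; Y -> h; Y -> hdQ.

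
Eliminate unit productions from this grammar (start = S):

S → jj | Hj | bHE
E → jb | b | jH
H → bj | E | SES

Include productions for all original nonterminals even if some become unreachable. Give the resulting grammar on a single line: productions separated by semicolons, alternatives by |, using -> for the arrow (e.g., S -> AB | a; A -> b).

S -> Hj | jj | bHE; E -> b | jH | jb; H -> b | bj | jH | jb | SES

Unit productions: H->E.
Unit pairs (A ⇒* B via units): (H,E).
S: inherits non-unit rules of {S} → Hj | bHE | jj.
E: inherits non-unit rules of {E} → b | jH | jb.
H: inherits non-unit rules of {E, H} → SES | b | bj | jH | jb.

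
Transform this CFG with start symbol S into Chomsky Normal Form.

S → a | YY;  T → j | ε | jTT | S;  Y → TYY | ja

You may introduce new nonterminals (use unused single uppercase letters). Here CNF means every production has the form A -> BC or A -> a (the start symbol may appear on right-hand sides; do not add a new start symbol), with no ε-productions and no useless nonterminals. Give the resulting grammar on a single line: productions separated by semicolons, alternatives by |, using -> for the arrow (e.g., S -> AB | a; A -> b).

Nullable: {T}; after ε-elimination: S -> a | YY; T -> S | j | jT | jTT; Y -> YY | ja | TYY.
After unit-elimination: S -> a | YY; T -> a | j | YY | jT | jTT; Y -> YY | ja | TYY.
TERM: introduce B -> a, A -> j and substitute in every rule of length ≥2.
BIN: T -> ATT becomes T -> AC, C -> TT; Y -> TYY becomes Y -> TD, D -> YY.

S -> a | YY; A -> j; B -> a; C -> TT; D -> YY; T -> a | j | AC | AT | YY; Y -> AB | TD | YY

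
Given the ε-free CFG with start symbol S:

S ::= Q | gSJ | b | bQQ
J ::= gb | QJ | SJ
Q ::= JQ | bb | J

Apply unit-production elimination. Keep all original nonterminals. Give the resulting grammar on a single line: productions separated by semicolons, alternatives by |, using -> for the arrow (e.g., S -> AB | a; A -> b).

S -> b | JQ | QJ | SJ | bb | gb | bQQ | gSJ; J -> QJ | SJ | gb; Q -> JQ | QJ | SJ | bb | gb

Unit productions: Q->J, S->Q.
Unit pairs (A ⇒* B via units): (Q,J), (S,J), (S,Q).
S: inherits non-unit rules of {J, Q, S} → JQ | QJ | SJ | b | bQQ | bb | gSJ | gb.
J: inherits non-unit rules of {J} → QJ | SJ | gb.
Q: inherits non-unit rules of {J, Q} → JQ | QJ | SJ | bb | gb.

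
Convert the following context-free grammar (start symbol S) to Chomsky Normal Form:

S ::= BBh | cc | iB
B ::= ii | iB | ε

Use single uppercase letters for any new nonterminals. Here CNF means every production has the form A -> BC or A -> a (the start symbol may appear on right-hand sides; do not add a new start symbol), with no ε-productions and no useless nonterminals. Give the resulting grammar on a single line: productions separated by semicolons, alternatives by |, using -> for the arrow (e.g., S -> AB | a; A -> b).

S -> h | i | AB | BC | BE | DD; A -> i; B -> i | AA | AB; C -> h; D -> c; E -> BC

Nullable: {B}; after ε-elimination: S -> h | i | Bh | cc | iB | BBh; B -> i | iB | ii.
No unit productions to eliminate.
TERM: introduce D -> c, C -> h, A -> i and substitute in every rule of length ≥2.
BIN: S -> BBC becomes S -> BE, E -> BC.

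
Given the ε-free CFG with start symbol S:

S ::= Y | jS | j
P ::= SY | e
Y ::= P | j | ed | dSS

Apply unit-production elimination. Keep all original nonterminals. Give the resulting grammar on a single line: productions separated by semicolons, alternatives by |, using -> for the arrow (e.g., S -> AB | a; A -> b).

Unit productions: S->Y, Y->P.
Unit pairs (A ⇒* B via units): (S,P), (S,Y), (Y,P).
S: inherits non-unit rules of {P, S, Y} → SY | dSS | e | ed | j | jS.
P: inherits non-unit rules of {P} → SY | e.
Y: inherits non-unit rules of {P, Y} → SY | dSS | e | ed | j.

S -> e | j | SY | ed | jS | dSS; P -> e | SY; Y -> e | j | SY | ed | dSS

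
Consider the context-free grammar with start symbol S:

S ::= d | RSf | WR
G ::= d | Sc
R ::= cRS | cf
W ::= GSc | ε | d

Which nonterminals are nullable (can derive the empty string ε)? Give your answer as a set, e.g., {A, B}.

{W}

Directly nullable (have an ε-rule): {W}.
Not nullable: G, R, S — each has a terminal in every rule's right-hand side or depends on a non-nullable symbol.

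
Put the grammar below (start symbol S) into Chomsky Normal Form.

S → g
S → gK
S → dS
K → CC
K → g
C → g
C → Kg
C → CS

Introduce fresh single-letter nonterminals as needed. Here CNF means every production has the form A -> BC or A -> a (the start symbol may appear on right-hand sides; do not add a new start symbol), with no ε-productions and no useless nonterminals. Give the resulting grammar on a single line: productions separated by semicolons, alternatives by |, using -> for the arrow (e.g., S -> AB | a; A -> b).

No ε-productions.
No unit productions to eliminate.
TERM: introduce B -> d, A -> g and substitute in every rule of length ≥2.

S -> g | AK | BS; A -> g; B -> d; C -> g | CS | KA; K -> g | CC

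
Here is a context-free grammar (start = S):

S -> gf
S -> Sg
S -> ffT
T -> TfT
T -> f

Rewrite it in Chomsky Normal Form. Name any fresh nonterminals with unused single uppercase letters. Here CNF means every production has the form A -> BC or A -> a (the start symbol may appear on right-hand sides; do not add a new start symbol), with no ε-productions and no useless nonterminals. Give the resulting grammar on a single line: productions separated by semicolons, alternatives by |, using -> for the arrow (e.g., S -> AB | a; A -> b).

No ε-productions.
No unit productions to eliminate.
TERM: introduce B -> f, A -> g and substitute in every rule of length ≥2.
BIN: S -> BBT becomes S -> BC, C -> BT; T -> TBT becomes T -> TD, D -> BT.

S -> AB | BC | SA; A -> g; B -> f; C -> BT; D -> BT; T -> f | TD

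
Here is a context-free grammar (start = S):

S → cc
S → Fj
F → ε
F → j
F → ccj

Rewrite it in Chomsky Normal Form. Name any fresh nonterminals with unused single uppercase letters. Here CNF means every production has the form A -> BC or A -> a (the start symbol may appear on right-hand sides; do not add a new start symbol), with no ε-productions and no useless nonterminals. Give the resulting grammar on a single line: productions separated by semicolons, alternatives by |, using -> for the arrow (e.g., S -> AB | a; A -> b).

Nullable: {F}; after ε-elimination: S -> j | Fj | cc; F -> j | ccj.
No unit productions to eliminate.
TERM: introduce A -> c, B -> j and substitute in every rule of length ≥2.
BIN: F -> AAB becomes F -> AC, C -> AB.

S -> j | AA | FB; A -> c; B -> j; C -> AB; F -> j | AC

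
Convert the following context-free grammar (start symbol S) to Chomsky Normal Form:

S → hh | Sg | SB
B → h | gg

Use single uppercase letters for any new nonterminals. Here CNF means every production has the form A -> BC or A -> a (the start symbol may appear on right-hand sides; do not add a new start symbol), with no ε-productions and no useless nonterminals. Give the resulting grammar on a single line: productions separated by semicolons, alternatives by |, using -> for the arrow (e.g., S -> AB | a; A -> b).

No ε-productions.
No unit productions to eliminate.
TERM: introduce A -> g, C -> h and substitute in every rule of length ≥2.

S -> CC | SA | SB; A -> g; B -> h | AA; C -> h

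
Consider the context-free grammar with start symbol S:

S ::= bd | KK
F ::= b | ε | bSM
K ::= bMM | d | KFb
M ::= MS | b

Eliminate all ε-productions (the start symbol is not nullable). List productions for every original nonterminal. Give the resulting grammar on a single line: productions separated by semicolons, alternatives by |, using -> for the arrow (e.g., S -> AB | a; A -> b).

S -> KK | bd; F -> b | bSM; K -> d | Kb | KFb | bMM; M -> b | MS

Nullable set: {F}.
Drop F -> ε.
K -> KFb: F nullable, giving KFb | Kb.
Unchanged (no nullable symbols): S -> KK; S -> bd; F -> b; F -> bSM; K -> bMM; K -> d; M -> MS; M -> b.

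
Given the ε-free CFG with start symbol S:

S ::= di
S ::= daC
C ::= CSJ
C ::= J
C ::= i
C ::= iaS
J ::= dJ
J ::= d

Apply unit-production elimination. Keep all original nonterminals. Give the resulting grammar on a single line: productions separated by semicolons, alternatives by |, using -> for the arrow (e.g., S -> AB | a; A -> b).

S -> di | daC; C -> d | i | dJ | CSJ | iaS; J -> d | dJ

Unit productions: C->J.
Unit pairs (A ⇒* B via units): (C,J).
S: inherits non-unit rules of {S} → daC | di.
C: inherits non-unit rules of {C, J} → CSJ | d | dJ | i | iaS.
J: inherits non-unit rules of {J} → d | dJ.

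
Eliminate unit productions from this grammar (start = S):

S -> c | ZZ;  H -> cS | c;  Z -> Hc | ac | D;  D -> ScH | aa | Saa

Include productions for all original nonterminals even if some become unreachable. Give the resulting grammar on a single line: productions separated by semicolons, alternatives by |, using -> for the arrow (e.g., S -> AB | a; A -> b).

Unit productions: Z->D.
Unit pairs (A ⇒* B via units): (Z,D).
S: inherits non-unit rules of {S} → ZZ | c.
D: inherits non-unit rules of {D} → Saa | ScH | aa.
H: inherits non-unit rules of {H} → c | cS.
Z: inherits non-unit rules of {D, Z} → Hc | Saa | ScH | aa | ac.

S -> c | ZZ; D -> aa | Saa | ScH; H -> c | cS; Z -> Hc | aa | ac | Saa | ScH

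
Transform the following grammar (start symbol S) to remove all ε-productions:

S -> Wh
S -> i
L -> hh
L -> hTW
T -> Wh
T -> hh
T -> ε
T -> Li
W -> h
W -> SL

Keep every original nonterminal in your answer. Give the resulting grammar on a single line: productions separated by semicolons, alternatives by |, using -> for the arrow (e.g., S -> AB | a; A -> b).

Nullable set: {T}.
L -> hTW: T nullable, giving hTW | hW.
Drop T -> ε.
Unchanged (no nullable symbols): S -> Wh; S -> i; L -> hh; T -> Li; T -> Wh; T -> hh; W -> SL; W -> h.

S -> i | Wh; L -> hW | hh | hTW; T -> Li | Wh | hh; W -> h | SL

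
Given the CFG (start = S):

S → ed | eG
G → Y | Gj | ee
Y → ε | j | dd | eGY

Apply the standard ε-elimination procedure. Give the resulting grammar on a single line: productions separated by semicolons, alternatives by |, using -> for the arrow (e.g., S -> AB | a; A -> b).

Nullable set: {G, Y}.
S -> eG: G nullable, giving e | eG.
G -> Gj: G nullable, giving Gj | j.
G -> Y: Y nullable, giving Y.
Drop Y -> ε.
Y -> eGY: G, Y nullable, giving e | eG | eGY | eY.
Unchanged (no nullable symbols): S -> ed; G -> ee; Y -> dd; Y -> j.

S -> e | eG | ed; G -> Y | j | Gj | ee; Y -> e | j | dd | eG | eY | eGY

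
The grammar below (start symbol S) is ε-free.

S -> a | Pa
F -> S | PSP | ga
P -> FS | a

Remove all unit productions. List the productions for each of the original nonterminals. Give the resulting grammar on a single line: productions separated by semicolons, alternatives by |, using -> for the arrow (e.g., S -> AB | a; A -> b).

S -> a | Pa; F -> a | Pa | ga | PSP; P -> a | FS

Unit productions: F->S.
Unit pairs (A ⇒* B via units): (F,S).
S: inherits non-unit rules of {S} → Pa | a.
F: inherits non-unit rules of {F, S} → PSP | Pa | a | ga.
P: inherits non-unit rules of {P} → FS | a.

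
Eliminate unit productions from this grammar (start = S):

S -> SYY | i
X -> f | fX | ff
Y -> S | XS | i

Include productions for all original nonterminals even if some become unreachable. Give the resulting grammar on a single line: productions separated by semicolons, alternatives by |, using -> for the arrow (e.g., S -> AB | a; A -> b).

S -> i | SYY; X -> f | fX | ff; Y -> i | XS | SYY

Unit productions: Y->S.
Unit pairs (A ⇒* B via units): (Y,S).
S: inherits non-unit rules of {S} → SYY | i.
X: inherits non-unit rules of {X} → f | fX | ff.
Y: inherits non-unit rules of {S, Y} → SYY | XS | i.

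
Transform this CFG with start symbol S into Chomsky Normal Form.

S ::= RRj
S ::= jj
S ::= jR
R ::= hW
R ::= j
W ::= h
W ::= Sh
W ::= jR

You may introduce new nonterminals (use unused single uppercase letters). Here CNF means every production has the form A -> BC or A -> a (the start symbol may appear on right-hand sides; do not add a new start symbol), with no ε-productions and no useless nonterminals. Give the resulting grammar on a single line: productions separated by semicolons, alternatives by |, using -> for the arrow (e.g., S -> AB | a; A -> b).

S -> BB | BR | RC; A -> h; B -> j; C -> RB; R -> j | AW; W -> h | BR | SA

No ε-productions.
No unit productions to eliminate.
TERM: introduce A -> h, B -> j and substitute in every rule of length ≥2.
BIN: S -> RRB becomes S -> RC, C -> RB.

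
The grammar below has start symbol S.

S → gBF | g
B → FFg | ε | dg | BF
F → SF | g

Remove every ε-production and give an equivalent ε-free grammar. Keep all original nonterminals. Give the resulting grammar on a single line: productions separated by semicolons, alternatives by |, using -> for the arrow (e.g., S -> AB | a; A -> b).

Nullable set: {B}.
S -> gBF: B nullable, giving gBF | gF.
Drop B -> ε.
B -> BF: B nullable, giving BF | F.
Unchanged (no nullable symbols): S -> g; B -> FFg; B -> dg; F -> SF; F -> g.

S -> g | gF | gBF; B -> F | BF | dg | FFg; F -> g | SF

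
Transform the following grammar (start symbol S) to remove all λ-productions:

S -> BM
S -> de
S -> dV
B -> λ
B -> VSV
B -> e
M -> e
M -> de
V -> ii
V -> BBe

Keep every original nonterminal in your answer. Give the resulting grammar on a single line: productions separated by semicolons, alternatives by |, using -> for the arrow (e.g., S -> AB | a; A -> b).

Nullable set: {B}.
S -> BM: B nullable, giving BM | M.
Drop B -> λ.
V -> BBe: B, B nullable, giving BBe | Be | e.
Unchanged (no nullable symbols): S -> dV; S -> de; B -> VSV; B -> e; M -> de; M -> e; V -> ii.

S -> M | BM | dV | de; B -> e | VSV; M -> e | de; V -> e | Be | ii | BBe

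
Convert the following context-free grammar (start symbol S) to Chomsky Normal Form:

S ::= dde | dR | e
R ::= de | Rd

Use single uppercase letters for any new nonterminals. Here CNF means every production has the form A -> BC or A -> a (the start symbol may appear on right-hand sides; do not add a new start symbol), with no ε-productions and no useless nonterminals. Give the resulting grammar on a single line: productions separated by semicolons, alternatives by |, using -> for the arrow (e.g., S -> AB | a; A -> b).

S -> e | AC | AR; A -> d; B -> e; C -> AB; R -> AB | RA

No ε-productions.
No unit productions to eliminate.
TERM: introduce A -> d, B -> e and substitute in every rule of length ≥2.
BIN: S -> AAB becomes S -> AC, C -> AB.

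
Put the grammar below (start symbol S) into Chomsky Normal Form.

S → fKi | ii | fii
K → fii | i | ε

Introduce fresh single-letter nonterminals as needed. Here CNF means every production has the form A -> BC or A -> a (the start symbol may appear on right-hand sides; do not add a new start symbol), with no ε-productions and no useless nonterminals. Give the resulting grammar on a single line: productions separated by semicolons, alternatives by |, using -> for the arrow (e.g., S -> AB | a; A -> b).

Nullable: {K}; after ε-elimination: S -> fi | ii | fKi | fii; K -> i | fii.
No unit productions to eliminate.
TERM: introduce A -> f, B -> i and substitute in every rule of length ≥2.
BIN: K -> ABB becomes K -> AC, C -> BB; S -> ABB becomes S -> AD, D -> BB; S -> AKB becomes S -> AE, E -> KB.

S -> AB | AD | AE | BB; A -> f; B -> i; C -> BB; D -> BB; E -> KB; K -> i | AC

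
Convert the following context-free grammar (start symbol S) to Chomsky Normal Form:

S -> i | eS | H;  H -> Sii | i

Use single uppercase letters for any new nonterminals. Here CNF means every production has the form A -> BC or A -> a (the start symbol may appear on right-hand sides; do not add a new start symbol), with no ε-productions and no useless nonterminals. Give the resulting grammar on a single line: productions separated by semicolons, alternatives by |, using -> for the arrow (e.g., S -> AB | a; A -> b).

No ε-productions.
After unit-elimination: S -> i | eS | Sii; H -> i | Sii.
TERM: introduce B -> e, A -> i and substitute in every rule of length ≥2.
BIN: H -> SAA becomes H -> SC, C -> AA; S -> SAA becomes S -> SD, D -> AA.
Drop unreachable/unproductive: H.

S -> i | BS | SD; A -> i; B -> e; D -> AA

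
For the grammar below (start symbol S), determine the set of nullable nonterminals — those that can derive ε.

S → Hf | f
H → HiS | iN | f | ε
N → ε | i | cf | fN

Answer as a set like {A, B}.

Directly nullable (have an ε-rule): {H, N}.
Not nullable: S — each has a terminal in every rule's right-hand side or depends on a non-nullable symbol.

{H, N}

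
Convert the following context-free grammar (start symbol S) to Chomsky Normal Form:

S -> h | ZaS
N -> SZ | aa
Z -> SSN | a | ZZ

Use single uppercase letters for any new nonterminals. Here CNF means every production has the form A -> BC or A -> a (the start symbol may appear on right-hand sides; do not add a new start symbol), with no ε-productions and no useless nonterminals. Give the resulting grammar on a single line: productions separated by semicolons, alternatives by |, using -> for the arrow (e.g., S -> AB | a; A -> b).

S -> h | ZB; A -> a; B -> AS; C -> SN; N -> AA | SZ; Z -> a | SC | ZZ

No ε-productions.
No unit productions to eliminate.
TERM: introduce A -> a and substitute in every rule of length ≥2.
BIN: S -> ZAS becomes S -> ZB, B -> AS; Z -> SSN becomes Z -> SC, C -> SN.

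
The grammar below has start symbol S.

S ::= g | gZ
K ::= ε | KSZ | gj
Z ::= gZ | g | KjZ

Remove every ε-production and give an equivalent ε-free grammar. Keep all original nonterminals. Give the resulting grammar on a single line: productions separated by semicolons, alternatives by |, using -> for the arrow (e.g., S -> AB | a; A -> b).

Nullable set: {K}.
Drop K -> ε.
K -> KSZ: K nullable, giving KSZ | SZ.
Z -> KjZ: K nullable, giving KjZ | jZ.
Unchanged (no nullable symbols): S -> g; S -> gZ; K -> gj; Z -> g; Z -> gZ.

S -> g | gZ; K -> SZ | gj | KSZ; Z -> g | gZ | jZ | KjZ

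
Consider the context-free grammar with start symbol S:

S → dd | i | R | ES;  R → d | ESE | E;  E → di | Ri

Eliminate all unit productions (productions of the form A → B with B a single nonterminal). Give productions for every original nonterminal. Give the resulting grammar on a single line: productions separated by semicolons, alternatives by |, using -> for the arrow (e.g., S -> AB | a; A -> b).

S -> d | i | ES | Ri | dd | di | ESE; E -> Ri | di; R -> d | Ri | di | ESE

Unit productions: R->E, S->R.
Unit pairs (A ⇒* B via units): (R,E), (S,E), (S,R).
S: inherits non-unit rules of {E, R, S} → ES | ESE | Ri | d | dd | di | i.
E: inherits non-unit rules of {E} → Ri | di.
R: inherits non-unit rules of {E, R} → ESE | Ri | d | di.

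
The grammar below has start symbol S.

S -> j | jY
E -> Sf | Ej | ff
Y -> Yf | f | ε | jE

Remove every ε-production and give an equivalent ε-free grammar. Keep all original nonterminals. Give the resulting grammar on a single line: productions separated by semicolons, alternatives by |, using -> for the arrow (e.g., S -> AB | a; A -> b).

Nullable set: {Y}.
S -> jY: Y nullable, giving j | jY.
Drop Y -> ε.
Y -> Yf: Y nullable, giving Yf | f.
Unchanged (no nullable symbols): S -> j; E -> Ej; E -> Sf; E -> ff; Y -> f; Y -> jE.

S -> j | jY; E -> Ej | Sf | ff; Y -> f | Yf | jE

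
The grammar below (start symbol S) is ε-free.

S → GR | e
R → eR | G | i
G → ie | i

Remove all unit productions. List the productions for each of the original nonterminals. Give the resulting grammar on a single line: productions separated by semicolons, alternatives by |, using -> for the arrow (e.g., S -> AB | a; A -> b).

S -> e | GR; G -> i | ie; R -> i | eR | ie

Unit productions: R->G.
Unit pairs (A ⇒* B via units): (R,G).
S: inherits non-unit rules of {S} → GR | e.
G: inherits non-unit rules of {G} → i | ie.
R: inherits non-unit rules of {G, R} → eR | i | ie.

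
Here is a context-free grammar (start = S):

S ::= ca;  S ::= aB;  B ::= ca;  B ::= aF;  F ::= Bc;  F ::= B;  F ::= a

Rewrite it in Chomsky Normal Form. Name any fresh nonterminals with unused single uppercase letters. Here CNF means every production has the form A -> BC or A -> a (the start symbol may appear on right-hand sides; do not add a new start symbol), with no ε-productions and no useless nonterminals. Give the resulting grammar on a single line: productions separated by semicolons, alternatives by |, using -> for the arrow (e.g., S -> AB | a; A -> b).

S -> AB | CA; A -> a; B -> AF | CA; C -> c; F -> a | AF | BC | CA

No ε-productions.
After unit-elimination: S -> aB | ca; B -> aF | ca; F -> a | Bc | aF | ca.
TERM: introduce A -> a, C -> c and substitute in every rule of length ≥2.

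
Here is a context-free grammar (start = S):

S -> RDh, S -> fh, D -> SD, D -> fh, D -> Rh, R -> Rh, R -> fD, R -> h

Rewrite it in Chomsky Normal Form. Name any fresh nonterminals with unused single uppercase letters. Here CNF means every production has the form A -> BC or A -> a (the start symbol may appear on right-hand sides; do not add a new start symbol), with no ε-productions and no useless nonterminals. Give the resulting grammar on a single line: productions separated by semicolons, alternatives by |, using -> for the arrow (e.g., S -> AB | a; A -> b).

S -> BA | RC; A -> h; B -> f; C -> DA; D -> BA | RA | SD; R -> h | BD | RA

No ε-productions.
No unit productions to eliminate.
TERM: introduce B -> f, A -> h and substitute in every rule of length ≥2.
BIN: S -> RDA becomes S -> RC, C -> DA.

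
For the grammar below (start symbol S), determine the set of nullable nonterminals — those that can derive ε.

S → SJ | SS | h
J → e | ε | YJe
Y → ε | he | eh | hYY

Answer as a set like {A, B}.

Directly nullable (have an ε-rule): {J, Y}.
Not nullable: S — each has a terminal in every rule's right-hand side or depends on a non-nullable symbol.

{J, Y}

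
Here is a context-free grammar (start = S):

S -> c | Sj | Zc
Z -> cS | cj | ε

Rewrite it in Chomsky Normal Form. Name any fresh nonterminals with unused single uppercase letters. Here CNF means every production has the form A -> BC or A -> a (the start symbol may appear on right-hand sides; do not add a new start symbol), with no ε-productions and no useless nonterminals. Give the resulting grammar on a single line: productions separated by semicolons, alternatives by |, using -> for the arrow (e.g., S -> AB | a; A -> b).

Nullable: {Z}; after ε-elimination: S -> c | Sj | Zc; Z -> cS | cj.
No unit productions to eliminate.
TERM: introduce B -> c, A -> j and substitute in every rule of length ≥2.

S -> c | SA | ZB; A -> j; B -> c; Z -> BA | BS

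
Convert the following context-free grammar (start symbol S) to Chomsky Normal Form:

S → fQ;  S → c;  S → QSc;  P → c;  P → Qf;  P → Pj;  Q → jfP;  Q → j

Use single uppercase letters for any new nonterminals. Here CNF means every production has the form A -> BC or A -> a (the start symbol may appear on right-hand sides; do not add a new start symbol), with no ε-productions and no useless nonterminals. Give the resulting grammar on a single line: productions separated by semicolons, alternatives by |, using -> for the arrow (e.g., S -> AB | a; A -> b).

No ε-productions.
No unit productions to eliminate.
TERM: introduce C -> c, B -> f, A -> j and substitute in every rule of length ≥2.
BIN: Q -> ABP becomes Q -> AD, D -> BP; S -> QSC becomes S -> QE, E -> SC.

S -> c | BQ | QE; A -> j; B -> f; C -> c; D -> BP; E -> SC; P -> c | PA | QB; Q -> j | AD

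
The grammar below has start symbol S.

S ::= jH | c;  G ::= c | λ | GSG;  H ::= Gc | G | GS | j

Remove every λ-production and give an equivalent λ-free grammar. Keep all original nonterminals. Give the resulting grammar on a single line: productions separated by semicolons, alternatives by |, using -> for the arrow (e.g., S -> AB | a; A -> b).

S -> c | j | jH; G -> S | c | GS | SG | GSG; H -> G | S | c | j | GS | Gc

Nullable set: {G, H}.
S -> jH: H nullable, giving j | jH.
Drop G -> λ.
G -> GSG: G, G nullable, giving GS | GSG | S | SG.
H -> G: G nullable, giving G.
H -> GS: G nullable, giving GS | S.
H -> Gc: G nullable, giving Gc | c.
Unchanged (no nullable symbols): S -> c; G -> c; H -> j.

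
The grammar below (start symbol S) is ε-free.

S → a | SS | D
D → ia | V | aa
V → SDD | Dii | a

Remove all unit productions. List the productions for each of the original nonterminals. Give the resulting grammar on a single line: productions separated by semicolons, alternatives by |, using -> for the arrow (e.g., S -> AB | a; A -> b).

S -> a | SS | aa | ia | Dii | SDD; D -> a | aa | ia | Dii | SDD; V -> a | Dii | SDD

Unit productions: D->V, S->D.
Unit pairs (A ⇒* B via units): (D,V), (S,D), (S,V).
S: inherits non-unit rules of {D, S, V} → Dii | SDD | SS | a | aa | ia.
D: inherits non-unit rules of {D, V} → Dii | SDD | a | aa | ia.
V: inherits non-unit rules of {V} → Dii | SDD | a.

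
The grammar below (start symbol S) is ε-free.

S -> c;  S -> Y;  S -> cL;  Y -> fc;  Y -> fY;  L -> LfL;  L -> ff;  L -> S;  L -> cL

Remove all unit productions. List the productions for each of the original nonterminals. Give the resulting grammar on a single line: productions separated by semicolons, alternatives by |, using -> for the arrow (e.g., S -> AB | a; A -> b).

S -> c | cL | fY | fc; L -> c | cL | fY | fc | ff | LfL; Y -> fY | fc

Unit productions: L->S, S->Y.
Unit pairs (A ⇒* B via units): (L,S), (L,Y), (S,Y).
S: inherits non-unit rules of {S, Y} → c | cL | fY | fc.
L: inherits non-unit rules of {L, S, Y} → LfL | c | cL | fY | fc | ff.
Y: inherits non-unit rules of {Y} → fY | fc.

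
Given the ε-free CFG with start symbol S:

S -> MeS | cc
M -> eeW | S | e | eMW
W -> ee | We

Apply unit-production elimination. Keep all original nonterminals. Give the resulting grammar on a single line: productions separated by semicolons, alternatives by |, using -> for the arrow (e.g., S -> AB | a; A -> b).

S -> cc | MeS; M -> e | cc | MeS | eMW | eeW; W -> We | ee

Unit productions: M->S.
Unit pairs (A ⇒* B via units): (M,S).
S: inherits non-unit rules of {S} → MeS | cc.
M: inherits non-unit rules of {M, S} → MeS | cc | e | eMW | eeW.
W: inherits non-unit rules of {W} → We | ee.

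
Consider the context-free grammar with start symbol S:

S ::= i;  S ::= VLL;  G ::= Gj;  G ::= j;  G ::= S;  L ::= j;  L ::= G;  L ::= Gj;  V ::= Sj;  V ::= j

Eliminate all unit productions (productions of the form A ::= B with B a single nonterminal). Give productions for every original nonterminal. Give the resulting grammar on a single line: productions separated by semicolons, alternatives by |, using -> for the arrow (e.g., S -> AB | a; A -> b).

Unit productions: G->S, L->G.
Unit pairs (A ⇒* B via units): (G,S), (L,G), (L,S).
S: inherits non-unit rules of {S} → VLL | i.
G: inherits non-unit rules of {G, S} → Gj | VLL | i | j.
L: inherits non-unit rules of {G, L, S} → Gj | VLL | i | j.
V: inherits non-unit rules of {V} → Sj | j.

S -> i | VLL; G -> i | j | Gj | VLL; L -> i | j | Gj | VLL; V -> j | Sj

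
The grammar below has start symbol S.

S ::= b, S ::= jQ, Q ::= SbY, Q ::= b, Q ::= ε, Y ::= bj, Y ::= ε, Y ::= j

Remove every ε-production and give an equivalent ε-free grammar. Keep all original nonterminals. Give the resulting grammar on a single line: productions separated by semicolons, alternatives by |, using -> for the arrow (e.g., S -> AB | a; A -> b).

Nullable set: {Q, Y}.
S -> jQ: Q nullable, giving j | jQ.
Drop Q -> ε.
Q -> SbY: Y nullable, giving Sb | SbY.
Drop Y -> ε.
Unchanged (no nullable symbols): S -> b; Q -> b; Y -> bj; Y -> j.

S -> b | j | jQ; Q -> b | Sb | SbY; Y -> j | bj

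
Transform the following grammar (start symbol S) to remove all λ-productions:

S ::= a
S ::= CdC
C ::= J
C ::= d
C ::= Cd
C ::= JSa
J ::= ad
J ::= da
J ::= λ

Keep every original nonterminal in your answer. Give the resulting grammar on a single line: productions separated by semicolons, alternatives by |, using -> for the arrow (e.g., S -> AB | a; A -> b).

Nullable set: {C, J}.
S -> CdC: C, C nullable, giving Cd | CdC | d | dC.
C -> Cd: C nullable, giving Cd | d.
C -> J: J nullable, giving J.
C -> JSa: J nullable, giving JSa | Sa.
Drop J -> λ.
Unchanged (no nullable symbols): S -> a; C -> d; J -> ad; J -> da.

S -> a | d | Cd | dC | CdC; C -> J | d | Cd | Sa | JSa; J -> ad | da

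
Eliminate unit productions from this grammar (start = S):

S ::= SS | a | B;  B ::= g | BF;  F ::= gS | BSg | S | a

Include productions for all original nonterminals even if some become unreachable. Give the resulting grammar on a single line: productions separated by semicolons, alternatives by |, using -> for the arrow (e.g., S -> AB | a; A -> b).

Unit productions: F->S, S->B.
Unit pairs (A ⇒* B via units): (F,B), (F,S), (S,B).
S: inherits non-unit rules of {B, S} → BF | SS | a | g.
B: inherits non-unit rules of {B} → BF | g.
F: inherits non-unit rules of {B, F, S} → BF | BSg | SS | a | g | gS.

S -> a | g | BF | SS; B -> g | BF; F -> a | g | BF | SS | gS | BSg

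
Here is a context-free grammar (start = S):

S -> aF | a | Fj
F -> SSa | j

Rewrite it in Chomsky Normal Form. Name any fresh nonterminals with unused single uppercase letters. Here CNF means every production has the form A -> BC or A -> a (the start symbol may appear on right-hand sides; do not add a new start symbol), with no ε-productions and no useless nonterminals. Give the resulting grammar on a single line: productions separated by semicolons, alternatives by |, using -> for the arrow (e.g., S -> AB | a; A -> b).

S -> a | AF | FB; A -> a; B -> j; C -> SA; F -> j | SC

No ε-productions.
No unit productions to eliminate.
TERM: introduce A -> a, B -> j and substitute in every rule of length ≥2.
BIN: F -> SSA becomes F -> SC, C -> SA.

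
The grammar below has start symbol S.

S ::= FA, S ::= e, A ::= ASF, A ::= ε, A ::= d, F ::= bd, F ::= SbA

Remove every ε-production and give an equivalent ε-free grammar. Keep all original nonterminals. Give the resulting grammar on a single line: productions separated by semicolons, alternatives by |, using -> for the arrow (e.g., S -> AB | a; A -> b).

Nullable set: {A}.
S -> FA: A nullable, giving F | FA.
Drop A -> ε.
A -> ASF: A nullable, giving ASF | SF.
F -> SbA: A nullable, giving Sb | SbA.
Unchanged (no nullable symbols): S -> e; A -> d; F -> bd.

S -> F | e | FA; A -> d | SF | ASF; F -> Sb | bd | SbA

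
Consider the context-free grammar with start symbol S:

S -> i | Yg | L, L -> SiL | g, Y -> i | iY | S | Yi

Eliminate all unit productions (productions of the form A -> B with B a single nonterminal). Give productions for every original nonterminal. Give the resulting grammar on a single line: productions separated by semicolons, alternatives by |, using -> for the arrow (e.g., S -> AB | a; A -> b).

S -> g | i | Yg | SiL; L -> g | SiL; Y -> g | i | Yg | Yi | iY | SiL

Unit productions: S->L, Y->S.
Unit pairs (A ⇒* B via units): (S,L), (Y,L), (Y,S).
S: inherits non-unit rules of {L, S} → SiL | Yg | g | i.
L: inherits non-unit rules of {L} → SiL | g.
Y: inherits non-unit rules of {L, S, Y} → SiL | Yg | Yi | g | i | iY.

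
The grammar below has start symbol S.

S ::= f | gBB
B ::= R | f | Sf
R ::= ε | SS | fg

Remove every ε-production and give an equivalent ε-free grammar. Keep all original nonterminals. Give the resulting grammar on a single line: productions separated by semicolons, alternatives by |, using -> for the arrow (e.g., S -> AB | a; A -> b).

S -> f | g | gB | gBB; B -> R | f | Sf; R -> SS | fg

Nullable set: {B, R}.
S -> gBB: B, B nullable, giving g | gB | gBB.
B -> R: R nullable, giving R.
Drop R -> ε.
Unchanged (no nullable symbols): S -> f; B -> Sf; B -> f; R -> SS; R -> fg.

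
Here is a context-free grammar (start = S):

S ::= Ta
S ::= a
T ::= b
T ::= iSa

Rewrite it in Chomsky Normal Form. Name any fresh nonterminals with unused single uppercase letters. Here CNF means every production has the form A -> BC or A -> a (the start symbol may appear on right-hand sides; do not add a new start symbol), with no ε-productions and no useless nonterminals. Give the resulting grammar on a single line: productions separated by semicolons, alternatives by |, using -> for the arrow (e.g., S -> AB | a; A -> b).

S -> a | TA; A -> a; B -> i; C -> SA; T -> b | BC

No ε-productions.
No unit productions to eliminate.
TERM: introduce A -> a, B -> i and substitute in every rule of length ≥2.
BIN: T -> BSA becomes T -> BC, C -> SA.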